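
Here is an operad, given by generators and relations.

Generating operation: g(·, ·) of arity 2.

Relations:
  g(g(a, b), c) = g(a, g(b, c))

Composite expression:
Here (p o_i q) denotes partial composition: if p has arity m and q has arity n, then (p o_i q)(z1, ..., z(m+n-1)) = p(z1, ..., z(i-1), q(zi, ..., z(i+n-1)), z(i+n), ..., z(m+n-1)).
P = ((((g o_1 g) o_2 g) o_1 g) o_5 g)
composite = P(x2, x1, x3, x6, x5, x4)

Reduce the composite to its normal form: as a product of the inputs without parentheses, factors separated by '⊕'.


x2 ⊕ x1 ⊕ x3 ⊕ x6 ⊕ x5 ⊕ x4


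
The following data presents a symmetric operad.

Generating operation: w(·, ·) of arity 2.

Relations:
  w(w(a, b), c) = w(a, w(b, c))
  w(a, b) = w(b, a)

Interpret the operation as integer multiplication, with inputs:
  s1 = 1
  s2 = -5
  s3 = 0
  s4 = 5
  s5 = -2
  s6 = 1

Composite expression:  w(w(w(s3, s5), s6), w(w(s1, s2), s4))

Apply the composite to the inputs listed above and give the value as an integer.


0


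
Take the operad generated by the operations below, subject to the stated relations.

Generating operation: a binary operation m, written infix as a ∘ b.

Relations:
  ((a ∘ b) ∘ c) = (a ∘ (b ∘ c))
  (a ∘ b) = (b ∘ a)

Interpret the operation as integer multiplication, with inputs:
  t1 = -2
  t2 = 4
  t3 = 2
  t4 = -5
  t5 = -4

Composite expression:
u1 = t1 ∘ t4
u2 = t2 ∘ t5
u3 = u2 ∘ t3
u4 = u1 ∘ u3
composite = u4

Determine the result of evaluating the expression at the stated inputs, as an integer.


(t1 ∘ t4) = 10
(t2 ∘ t5) = -16
((t2 ∘ t5) ∘ t3) = -32
((t1 ∘ t4) ∘ ((t2 ∘ t5) ∘ t3)) = -320

-320


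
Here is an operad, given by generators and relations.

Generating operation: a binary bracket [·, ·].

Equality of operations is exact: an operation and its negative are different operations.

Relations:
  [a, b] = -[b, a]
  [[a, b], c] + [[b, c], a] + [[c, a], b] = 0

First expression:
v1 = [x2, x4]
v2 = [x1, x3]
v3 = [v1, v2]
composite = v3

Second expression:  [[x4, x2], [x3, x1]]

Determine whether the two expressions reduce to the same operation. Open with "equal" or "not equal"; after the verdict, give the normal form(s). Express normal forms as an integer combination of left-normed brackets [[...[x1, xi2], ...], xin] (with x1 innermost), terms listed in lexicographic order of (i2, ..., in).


Reducing the first expression gives -[[[x1, x3], x2], x4] + [[[x1, x3], x4], x2]
Reducing the second expression gives -[[[x1, x3], x2], x4] + [[[x1, x3], x4], x2]
Identical normal forms: equal.

equal; the common form is -[[[x1, x3], x2], x4] + [[[x1, x3], x4], x2]


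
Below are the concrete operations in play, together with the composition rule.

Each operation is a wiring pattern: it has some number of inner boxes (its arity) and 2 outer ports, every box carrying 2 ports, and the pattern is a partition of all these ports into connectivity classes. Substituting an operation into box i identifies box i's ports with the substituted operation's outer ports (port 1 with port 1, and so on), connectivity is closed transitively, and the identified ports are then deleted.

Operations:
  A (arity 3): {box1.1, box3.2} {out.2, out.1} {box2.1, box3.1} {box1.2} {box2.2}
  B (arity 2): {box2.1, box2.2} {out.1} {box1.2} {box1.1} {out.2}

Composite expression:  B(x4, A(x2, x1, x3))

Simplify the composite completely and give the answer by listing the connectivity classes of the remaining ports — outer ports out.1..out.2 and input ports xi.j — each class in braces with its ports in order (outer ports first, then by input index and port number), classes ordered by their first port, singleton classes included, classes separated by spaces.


Substituting into B glues patterns; closure does the rest.
composing A on (x2, x1, x3), with out.j its own outer ports: {out.1, out.2} {x1.1, x3.1} {x1.2} {x2.1, x3.2} {x2.2}
composing B on (x4, x2, x1, x3), with out.j its own outer ports: {out.1} {out.2} {x1.1, x3.1} {x1.2} {x2.1, x3.2} {x2.2} {x4.1} {x4.2}

{out.1} {out.2} {x1.1, x3.1} {x1.2} {x2.1, x3.2} {x2.2} {x4.1} {x4.2}


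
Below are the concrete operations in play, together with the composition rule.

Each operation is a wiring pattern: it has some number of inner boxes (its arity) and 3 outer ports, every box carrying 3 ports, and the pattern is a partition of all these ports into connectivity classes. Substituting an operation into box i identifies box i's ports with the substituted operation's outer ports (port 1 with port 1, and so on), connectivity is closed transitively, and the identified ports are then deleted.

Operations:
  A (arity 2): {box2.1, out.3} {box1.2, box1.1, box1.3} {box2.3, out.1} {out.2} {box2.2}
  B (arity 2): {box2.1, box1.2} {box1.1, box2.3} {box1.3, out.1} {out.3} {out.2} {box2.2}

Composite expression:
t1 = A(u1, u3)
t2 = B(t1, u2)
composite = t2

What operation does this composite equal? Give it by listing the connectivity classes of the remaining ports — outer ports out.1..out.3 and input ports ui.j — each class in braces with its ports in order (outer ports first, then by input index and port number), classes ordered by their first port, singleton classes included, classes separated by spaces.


{out.1, u3.1} {out.2} {out.3} {u1.1, u1.2, u1.3} {u2.1} {u2.2} {u2.3, u3.3} {u3.2}

Substituting into B glues patterns; closure does the rest.
the subtree at A composes to {out.1, u3.3} {out.2} {out.3, u3.1} {u1.1, u1.2, u1.3} {u3.2} on (u1, u3); out.j = own outer ports
the subtree at B composes to {out.1, u3.1} {out.2} {out.3} {u1.1, u1.2, u1.3} {u2.1} {u2.2} {u2.3, u3.3} {u3.2} on (u1, u3, u2); out.j = own outer ports


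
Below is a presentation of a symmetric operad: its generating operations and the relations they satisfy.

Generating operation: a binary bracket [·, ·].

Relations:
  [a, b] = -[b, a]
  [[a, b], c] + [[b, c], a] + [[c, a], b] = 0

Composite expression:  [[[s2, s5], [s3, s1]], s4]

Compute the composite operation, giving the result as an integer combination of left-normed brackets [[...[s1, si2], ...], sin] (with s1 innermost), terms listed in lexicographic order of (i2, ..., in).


[[[[s1, s3], s2], s5], s4] - [[[[s1, s3], s5], s2], s4]


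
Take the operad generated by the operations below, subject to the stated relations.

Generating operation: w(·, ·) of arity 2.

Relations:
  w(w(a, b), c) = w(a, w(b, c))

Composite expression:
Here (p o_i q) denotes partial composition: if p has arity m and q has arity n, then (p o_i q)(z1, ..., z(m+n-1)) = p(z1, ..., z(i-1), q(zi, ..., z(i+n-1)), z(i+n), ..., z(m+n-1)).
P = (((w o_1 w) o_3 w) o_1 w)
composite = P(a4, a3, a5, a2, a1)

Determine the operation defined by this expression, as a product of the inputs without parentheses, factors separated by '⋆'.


a4 ⋆ a3 ⋆ a5 ⋆ a2 ⋆ a1

Associativity of w dissolves the nesting; only the a-input order survives.
w(a4, a3) collapses to a4 ⋆ a3
w(w(a4, a3), a5) collapses to a4 ⋆ a3 ⋆ a5
w(a2, a1) collapses to a2 ⋆ a1
w(w(w(a4, a3), a5), w(a2, a1)) collapses to a4 ⋆ a3 ⋆ a5 ⋆ a2 ⋆ a1


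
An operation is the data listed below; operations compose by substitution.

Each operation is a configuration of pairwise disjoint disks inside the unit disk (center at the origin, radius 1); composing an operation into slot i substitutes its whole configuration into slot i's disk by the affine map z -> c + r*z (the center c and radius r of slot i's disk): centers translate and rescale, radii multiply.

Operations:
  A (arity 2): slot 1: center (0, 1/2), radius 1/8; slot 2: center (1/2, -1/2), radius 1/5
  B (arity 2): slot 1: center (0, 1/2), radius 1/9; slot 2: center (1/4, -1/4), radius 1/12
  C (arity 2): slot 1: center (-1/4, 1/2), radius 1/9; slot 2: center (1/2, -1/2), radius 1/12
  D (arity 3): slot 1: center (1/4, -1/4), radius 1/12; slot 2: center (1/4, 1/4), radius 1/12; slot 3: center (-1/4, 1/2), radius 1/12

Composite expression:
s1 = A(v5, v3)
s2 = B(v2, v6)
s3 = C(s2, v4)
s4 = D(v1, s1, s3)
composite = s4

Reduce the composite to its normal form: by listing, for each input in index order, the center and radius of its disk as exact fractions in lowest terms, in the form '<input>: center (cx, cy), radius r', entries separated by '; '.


v1: center (1/4, -1/4), radius 1/12; v2: center (-13/48, 59/108), radius 1/972; v3: center (7/24, 5/24), radius 1/60; v4: center (-5/24, 11/24), radius 1/144; v5: center (1/4, 7/24), radius 1/96; v6: center (-29/108, 233/432), radius 1/1296


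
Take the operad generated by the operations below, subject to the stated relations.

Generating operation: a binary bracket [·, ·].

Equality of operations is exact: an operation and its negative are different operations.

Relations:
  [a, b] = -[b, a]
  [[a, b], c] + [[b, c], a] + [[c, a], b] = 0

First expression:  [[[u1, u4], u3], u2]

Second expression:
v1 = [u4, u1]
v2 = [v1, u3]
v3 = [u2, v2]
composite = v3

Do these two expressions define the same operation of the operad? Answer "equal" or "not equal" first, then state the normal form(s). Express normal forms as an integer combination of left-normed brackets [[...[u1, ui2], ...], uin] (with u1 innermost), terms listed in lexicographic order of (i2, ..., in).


equal: each reduces to [[[u1, u4], u3], u2]


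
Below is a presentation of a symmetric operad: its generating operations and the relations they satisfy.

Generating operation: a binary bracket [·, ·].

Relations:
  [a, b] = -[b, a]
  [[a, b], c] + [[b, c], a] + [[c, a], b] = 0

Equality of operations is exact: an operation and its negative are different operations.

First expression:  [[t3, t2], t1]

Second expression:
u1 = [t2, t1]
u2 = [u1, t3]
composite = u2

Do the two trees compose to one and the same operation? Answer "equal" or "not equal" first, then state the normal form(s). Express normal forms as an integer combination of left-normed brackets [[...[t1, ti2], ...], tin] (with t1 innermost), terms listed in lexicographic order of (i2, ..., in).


not equal; the first gives [[t1, t2], t3] - [[t1, t3], t2] and the second -[[t1, t2], t3]


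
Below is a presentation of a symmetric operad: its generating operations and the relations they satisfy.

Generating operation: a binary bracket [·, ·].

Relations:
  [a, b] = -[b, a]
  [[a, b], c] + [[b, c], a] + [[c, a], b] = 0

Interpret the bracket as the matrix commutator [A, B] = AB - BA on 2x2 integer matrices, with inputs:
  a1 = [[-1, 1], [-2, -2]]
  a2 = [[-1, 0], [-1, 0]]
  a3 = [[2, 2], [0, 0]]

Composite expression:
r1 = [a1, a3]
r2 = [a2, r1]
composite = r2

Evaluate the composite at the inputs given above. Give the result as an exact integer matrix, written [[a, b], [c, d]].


[[0, 0], [-12, 0]]

[a1, a3] = [[4, 0], [-4, -4]]
[a2, [a1, a3]] = [[0, 0], [-12, 0]]


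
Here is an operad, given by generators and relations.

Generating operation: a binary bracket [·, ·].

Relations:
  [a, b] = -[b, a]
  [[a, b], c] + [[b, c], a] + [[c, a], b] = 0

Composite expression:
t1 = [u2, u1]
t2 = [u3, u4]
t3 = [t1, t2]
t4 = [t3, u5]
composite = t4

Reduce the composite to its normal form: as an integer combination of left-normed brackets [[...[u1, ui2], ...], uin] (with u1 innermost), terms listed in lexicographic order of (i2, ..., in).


-[[[[u1, u2], u3], u4], u5] + [[[[u1, u2], u4], u3], u5]

Antisymmetry and Jacobi reduce to u1-anchored left-normed brackets.
Composite bracket: [[[u2, u1], [u3, u4]], u5]
Each bracket splits as ab - ba, giving 16 signed words (2^4 = 16).
Only words starting with u1 matter:
  u1u2u3u4u5 (sign -1) contributes -[[[[u1, u2], u3], u4], u5]
  u1u2u4u3u5 (sign +1) contributes +[[[[u1, u2], u4], u3], u5]


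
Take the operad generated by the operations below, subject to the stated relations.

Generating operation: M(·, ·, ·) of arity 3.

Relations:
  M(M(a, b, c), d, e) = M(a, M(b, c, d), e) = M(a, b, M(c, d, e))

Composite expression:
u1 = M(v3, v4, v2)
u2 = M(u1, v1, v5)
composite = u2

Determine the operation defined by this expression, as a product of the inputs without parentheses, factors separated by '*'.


v3 * v4 * v2 * v1 * v5

Key point: M is associative — brackets drop, the v-order remains.
M(v3, v4, v2) unparenthesizes to v3 * v4 * v2
M(M(v3, v4, v2), v1, v5) unparenthesizes to v3 * v4 * v2 * v1 * v5


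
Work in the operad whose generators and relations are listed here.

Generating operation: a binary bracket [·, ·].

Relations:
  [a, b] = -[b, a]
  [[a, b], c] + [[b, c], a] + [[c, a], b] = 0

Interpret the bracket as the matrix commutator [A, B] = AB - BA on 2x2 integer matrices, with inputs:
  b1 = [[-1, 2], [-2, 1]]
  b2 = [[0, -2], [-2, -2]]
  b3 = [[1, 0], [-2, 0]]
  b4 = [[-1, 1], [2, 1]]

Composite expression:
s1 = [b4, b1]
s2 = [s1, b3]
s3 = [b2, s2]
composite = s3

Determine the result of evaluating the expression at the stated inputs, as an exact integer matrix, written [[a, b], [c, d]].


[[68, 20], [48, -68]]

[b4, b1] = [[-6, -2], [-8, 6]]
[[b4, b1], b3] = [[4, 2], [-32, -4]]
[b2, [[b4, b1], b3]] = [[68, 20], [48, -68]]


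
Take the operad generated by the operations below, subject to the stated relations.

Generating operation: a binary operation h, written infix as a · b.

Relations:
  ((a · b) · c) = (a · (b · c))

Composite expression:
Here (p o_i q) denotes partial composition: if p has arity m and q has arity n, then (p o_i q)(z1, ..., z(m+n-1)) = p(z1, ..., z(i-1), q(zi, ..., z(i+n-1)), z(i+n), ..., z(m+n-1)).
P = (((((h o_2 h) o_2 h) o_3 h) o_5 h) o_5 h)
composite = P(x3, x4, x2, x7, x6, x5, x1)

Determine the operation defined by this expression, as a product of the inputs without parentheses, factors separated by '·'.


The h-tree's shape is irrelevant; the x-reading-order decides.
(x2 · x7) flattens to x2 · x7
(x4 · (x2 · x7)) flattens to x4 · x2 · x7
(x6 · x5) flattens to x6 · x5
((x6 · x5) · x1) flattens to x6 · x5 · x1
((x4 · (x2 · x7)) · ((x6 · x5) · x1)) flattens to x4 · x2 · x7 · x6 · x5 · x1
(x3 · ((x4 · (x2 · x7)) · ((x6 · x5) · x1))) flattens to x3 · x4 · x2 · x7 · x6 · x5 · x1

x3 · x4 · x2 · x7 · x6 · x5 · x1


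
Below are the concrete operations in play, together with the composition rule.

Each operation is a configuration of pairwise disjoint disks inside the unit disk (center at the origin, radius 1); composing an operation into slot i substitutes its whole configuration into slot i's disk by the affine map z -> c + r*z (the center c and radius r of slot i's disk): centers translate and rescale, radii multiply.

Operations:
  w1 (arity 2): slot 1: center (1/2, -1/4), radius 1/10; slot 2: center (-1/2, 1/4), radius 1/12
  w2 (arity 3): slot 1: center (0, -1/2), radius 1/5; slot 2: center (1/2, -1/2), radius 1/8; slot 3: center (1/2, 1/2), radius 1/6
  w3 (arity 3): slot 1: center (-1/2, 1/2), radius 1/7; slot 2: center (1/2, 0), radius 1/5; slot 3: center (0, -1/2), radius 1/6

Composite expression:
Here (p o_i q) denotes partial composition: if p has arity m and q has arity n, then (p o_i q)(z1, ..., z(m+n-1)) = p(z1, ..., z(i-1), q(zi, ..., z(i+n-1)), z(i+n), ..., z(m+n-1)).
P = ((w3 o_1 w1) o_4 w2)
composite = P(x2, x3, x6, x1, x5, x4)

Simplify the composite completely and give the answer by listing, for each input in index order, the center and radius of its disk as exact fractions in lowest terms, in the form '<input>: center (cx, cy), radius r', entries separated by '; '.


x1: center (0, -7/12), radius 1/30; x2: center (-3/7, 13/28), radius 1/70; x3: center (-4/7, 15/28), radius 1/84; x4: center (1/12, -5/12), radius 1/36; x5: center (1/12, -7/12), radius 1/48; x6: center (1/2, 0), radius 1/5

Follow each x-input down from w3: c' goes to c + r*c', radius to r*r'.
input x2: composing its 2 substitution steps yields center (-3/7, 13/28), radius 1/70
input x3: composing its 2 substitution steps yields center (-4/7, 15/28), radius 1/84
input x6: composing its 1 substitution step yields center (1/2, 0), radius 1/5
input x1: composing its 2 substitution steps yields center (0, -7/12), radius 1/30
input x5: composing its 2 substitution steps yields center (1/12, -7/12), radius 1/48
input x4: composing its 2 substitution steps yields center (1/12, -5/12), radius 1/36


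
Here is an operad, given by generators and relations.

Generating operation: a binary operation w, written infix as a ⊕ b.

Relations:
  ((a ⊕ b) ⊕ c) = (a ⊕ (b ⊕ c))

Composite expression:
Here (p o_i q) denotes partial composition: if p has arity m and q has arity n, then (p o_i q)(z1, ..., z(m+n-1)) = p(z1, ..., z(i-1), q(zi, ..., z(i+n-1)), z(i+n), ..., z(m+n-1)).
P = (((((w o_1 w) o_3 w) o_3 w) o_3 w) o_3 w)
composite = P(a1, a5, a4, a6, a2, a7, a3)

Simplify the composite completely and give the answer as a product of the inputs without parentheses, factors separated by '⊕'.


a1 ⊕ a5 ⊕ a4 ⊕ a6 ⊕ a2 ⊕ a7 ⊕ a3

Key point: w is associative — brackets drop, the a-order remains.
(a1 ⊕ a5) unparenthesizes to a1 ⊕ a5
(a4 ⊕ a6) unparenthesizes to a4 ⊕ a6
((a4 ⊕ a6) ⊕ a2) unparenthesizes to a4 ⊕ a6 ⊕ a2
(((a4 ⊕ a6) ⊕ a2) ⊕ a7) unparenthesizes to a4 ⊕ a6 ⊕ a2 ⊕ a7
((((a4 ⊕ a6) ⊕ a2) ⊕ a7) ⊕ a3) unparenthesizes to a4 ⊕ a6 ⊕ a2 ⊕ a7 ⊕ a3
((a1 ⊕ a5) ⊕ ((((a4 ⊕ a6) ⊕ a2) ⊕ a7) ⊕ a3)) unparenthesizes to a1 ⊕ a5 ⊕ a4 ⊕ a6 ⊕ a2 ⊕ a7 ⊕ a3


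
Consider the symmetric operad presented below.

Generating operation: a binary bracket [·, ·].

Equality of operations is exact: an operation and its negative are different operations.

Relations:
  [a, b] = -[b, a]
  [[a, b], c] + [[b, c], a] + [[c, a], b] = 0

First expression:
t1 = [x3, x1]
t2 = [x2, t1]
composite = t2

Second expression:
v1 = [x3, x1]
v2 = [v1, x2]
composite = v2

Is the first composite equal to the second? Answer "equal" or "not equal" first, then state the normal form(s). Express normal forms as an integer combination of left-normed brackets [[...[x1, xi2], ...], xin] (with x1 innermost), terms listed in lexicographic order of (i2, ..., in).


not equal: they reduce to [[x1, x3], x2] and -[[x1, x3], x2]

Normal form of the first expression: [[x1, x3], x2]
Normal form of the second expression: -[[x1, x3], x2]
The forms do not match — not equal.


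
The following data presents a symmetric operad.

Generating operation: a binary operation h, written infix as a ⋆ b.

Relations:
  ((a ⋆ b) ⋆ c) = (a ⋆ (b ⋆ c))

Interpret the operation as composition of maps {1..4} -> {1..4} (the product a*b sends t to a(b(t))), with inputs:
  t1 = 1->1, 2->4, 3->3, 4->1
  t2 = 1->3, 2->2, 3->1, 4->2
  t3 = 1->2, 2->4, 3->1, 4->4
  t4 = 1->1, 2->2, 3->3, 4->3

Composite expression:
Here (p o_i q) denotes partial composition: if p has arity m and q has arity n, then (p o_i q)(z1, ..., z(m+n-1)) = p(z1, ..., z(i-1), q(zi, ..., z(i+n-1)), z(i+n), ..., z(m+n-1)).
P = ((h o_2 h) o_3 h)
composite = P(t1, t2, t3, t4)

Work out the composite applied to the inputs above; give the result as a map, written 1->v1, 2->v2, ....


1->4, 2->4, 3->3, 4->3

(t3 ⋆ t4) = 1->2, 2->4, 3->1, 4->1
(t2 ⋆ (t3 ⋆ t4)) = 1->2, 2->2, 3->3, 4->3
(t1 ⋆ (t2 ⋆ (t3 ⋆ t4))) = 1->4, 2->4, 3->3, 4->3


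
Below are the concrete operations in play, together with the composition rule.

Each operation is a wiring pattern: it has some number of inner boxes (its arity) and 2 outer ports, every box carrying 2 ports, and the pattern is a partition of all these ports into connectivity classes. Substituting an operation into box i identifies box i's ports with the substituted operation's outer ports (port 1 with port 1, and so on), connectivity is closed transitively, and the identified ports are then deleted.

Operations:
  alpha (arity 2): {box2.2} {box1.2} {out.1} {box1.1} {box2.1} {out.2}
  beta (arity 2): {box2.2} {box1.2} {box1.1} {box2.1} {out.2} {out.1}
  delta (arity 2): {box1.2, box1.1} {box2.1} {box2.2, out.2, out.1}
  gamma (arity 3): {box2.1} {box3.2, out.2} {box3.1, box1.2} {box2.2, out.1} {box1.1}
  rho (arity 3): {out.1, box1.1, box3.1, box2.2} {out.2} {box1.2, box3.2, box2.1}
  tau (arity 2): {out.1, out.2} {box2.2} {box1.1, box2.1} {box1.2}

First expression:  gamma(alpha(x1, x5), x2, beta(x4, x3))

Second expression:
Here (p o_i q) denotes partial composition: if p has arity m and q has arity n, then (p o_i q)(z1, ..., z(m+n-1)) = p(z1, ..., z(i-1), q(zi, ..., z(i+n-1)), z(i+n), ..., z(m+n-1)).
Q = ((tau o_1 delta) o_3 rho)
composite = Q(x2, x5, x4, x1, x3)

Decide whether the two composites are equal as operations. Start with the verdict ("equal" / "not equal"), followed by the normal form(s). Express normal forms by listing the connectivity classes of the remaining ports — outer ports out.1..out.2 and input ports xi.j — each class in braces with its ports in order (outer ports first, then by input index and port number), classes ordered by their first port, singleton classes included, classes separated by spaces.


not equal; first: {out.1, x2.2} {out.2} {x1.1} {x1.2} {x2.1} {x3.1} {x3.2} {x4.1} {x4.2} {x5.1} {x5.2}; second: {out.1, out.2} {x1.1, x3.2, x4.2} {x1.2, x3.1, x4.1, x5.2} {x2.1, x2.2} {x5.1}


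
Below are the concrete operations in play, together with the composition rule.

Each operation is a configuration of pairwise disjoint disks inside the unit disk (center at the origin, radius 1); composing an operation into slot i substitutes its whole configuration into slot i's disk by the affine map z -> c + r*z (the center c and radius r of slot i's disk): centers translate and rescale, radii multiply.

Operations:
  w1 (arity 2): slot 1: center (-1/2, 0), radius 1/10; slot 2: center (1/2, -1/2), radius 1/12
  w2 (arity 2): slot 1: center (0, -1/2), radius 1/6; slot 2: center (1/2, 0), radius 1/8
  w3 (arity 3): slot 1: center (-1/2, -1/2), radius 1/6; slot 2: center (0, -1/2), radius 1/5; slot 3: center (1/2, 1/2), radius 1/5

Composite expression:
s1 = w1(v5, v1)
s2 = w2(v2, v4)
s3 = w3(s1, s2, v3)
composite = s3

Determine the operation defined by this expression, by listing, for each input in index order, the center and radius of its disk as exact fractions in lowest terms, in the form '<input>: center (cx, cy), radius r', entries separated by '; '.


Follow each v-input down from w3: c' goes to c + r*c', radius to r*r'.
input v5: applying the 2 nested substitutions gives center (-7/12, -1/2), radius 1/60
input v1: applying the 2 nested substitutions gives center (-5/12, -7/12), radius 1/72
input v2: applying the 2 nested substitutions gives center (0, -3/5), radius 1/30
input v4: applying the 2 nested substitutions gives center (1/10, -1/2), radius 1/40
input v3: applying the 1 nested substitution gives center (1/2, 1/2), radius 1/5

v1: center (-5/12, -7/12), radius 1/72; v2: center (0, -3/5), radius 1/30; v3: center (1/2, 1/2), radius 1/5; v4: center (1/10, -1/2), radius 1/40; v5: center (-7/12, -1/2), radius 1/60


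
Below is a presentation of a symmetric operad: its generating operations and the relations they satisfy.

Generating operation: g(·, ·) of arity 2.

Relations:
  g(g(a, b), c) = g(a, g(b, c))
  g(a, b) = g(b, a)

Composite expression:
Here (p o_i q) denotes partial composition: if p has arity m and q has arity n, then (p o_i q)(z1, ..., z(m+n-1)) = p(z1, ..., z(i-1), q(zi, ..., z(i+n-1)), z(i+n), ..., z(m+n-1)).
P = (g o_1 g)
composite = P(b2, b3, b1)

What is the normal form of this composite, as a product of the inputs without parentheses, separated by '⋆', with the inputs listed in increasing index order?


b1 ⋆ b2 ⋆ b3


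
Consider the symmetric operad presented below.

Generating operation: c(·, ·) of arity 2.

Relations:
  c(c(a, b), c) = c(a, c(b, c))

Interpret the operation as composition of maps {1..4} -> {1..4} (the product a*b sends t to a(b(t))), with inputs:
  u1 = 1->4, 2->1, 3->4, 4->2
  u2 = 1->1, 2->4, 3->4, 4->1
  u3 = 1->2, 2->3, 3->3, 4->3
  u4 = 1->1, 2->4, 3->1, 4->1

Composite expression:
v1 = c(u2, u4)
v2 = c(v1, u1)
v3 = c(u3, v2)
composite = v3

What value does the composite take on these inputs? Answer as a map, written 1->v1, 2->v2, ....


1->2, 2->2, 3->2, 4->2

c(u2, u4) = 1->1, 2->1, 3->1, 4->1
c(c(u2, u4), u1) = 1->1, 2->1, 3->1, 4->1
c(u3, c(c(u2, u4), u1)) = 1->2, 2->2, 3->2, 4->2


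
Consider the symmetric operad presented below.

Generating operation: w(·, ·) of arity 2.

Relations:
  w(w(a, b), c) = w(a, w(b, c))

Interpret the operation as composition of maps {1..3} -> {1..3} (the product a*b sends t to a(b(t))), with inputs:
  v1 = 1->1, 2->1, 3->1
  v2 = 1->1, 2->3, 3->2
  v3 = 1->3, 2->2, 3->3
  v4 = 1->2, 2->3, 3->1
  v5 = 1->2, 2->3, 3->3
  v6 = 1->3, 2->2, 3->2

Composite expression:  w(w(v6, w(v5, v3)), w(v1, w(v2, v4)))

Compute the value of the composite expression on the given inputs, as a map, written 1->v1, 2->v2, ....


w(v5, v3) = 1->3, 2->3, 3->3
w(v6, w(v5, v3)) = 1->2, 2->2, 3->2
w(v2, v4) = 1->3, 2->2, 3->1
w(v1, w(v2, v4)) = 1->1, 2->1, 3->1
w(w(v6, w(v5, v3)), w(v1, w(v2, v4))) = 1->2, 2->2, 3->2

1->2, 2->2, 3->2


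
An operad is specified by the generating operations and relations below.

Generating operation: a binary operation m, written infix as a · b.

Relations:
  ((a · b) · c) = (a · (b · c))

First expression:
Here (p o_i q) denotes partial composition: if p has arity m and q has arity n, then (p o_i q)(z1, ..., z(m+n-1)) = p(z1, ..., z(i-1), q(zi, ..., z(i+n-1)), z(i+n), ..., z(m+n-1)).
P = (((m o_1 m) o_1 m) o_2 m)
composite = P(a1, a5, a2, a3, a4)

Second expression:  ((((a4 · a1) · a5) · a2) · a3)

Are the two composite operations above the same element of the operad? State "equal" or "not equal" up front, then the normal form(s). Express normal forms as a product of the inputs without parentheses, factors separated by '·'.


Normal form of the first expression: a1 · a5 · a2 · a3 · a4
Normal form of the second expression: a4 · a1 · a5 · a2 · a3
They disagree, so not equal.

not equal — first a1 · a5 · a2 · a3 · a4, second a4 · a1 · a5 · a2 · a3


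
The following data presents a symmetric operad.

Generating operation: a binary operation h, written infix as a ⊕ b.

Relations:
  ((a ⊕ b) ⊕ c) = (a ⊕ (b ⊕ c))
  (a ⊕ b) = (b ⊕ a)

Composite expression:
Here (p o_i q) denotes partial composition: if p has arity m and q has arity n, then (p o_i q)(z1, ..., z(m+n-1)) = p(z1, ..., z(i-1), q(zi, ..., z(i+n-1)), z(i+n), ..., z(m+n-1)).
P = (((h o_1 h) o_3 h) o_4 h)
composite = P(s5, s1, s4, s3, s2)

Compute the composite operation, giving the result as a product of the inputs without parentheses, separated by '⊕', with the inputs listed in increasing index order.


s1 ⊕ s2 ⊕ s3 ⊕ s4 ⊕ s5


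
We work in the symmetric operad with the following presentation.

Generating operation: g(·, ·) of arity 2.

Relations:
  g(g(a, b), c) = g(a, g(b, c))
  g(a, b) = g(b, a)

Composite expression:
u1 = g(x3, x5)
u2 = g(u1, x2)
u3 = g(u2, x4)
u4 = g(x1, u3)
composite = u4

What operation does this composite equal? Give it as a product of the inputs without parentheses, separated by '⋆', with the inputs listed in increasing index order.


x1 ⋆ x2 ⋆ x3 ⋆ x4 ⋆ x5

Key point: g commutes, so take the x-inputs in any fixed order.
g(x3, x5) unparenthesizes to x3 ⋆ x5
g(g(x3, x5), x2) unparenthesizes to x3 ⋆ x5 ⋆ x2
g(g(g(x3, x5), x2), x4) unparenthesizes to x3 ⋆ x5 ⋆ x2 ⋆ x4
g(x1, g(g(g(x3, x5), x2), x4)) unparenthesizes to x1 ⋆ x3 ⋆ x5 ⋆ x2 ⋆ x4
rearranged into index order: x1 ⋆ x2 ⋆ x3 ⋆ x4 ⋆ x5


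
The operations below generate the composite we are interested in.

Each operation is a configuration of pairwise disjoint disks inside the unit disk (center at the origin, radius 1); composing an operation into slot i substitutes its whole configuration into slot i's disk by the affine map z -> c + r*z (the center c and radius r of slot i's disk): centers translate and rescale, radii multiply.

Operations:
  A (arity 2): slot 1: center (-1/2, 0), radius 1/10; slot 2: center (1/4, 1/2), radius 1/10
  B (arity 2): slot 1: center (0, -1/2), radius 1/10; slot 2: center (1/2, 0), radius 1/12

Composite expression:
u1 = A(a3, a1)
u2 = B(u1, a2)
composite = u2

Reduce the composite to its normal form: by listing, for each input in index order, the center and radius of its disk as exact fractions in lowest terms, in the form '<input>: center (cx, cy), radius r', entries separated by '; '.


a1: center (1/40, -9/20), radius 1/100; a2: center (1/2, 0), radius 1/12; a3: center (-1/20, -1/2), radius 1/100

Affine substitution under B: radii multiply and a-centers shift.
for a3, the 2-step affine chain lands on center (-1/20, -1/2), radius 1/100
for a1, the 2-step affine chain lands on center (1/40, -9/20), radius 1/100
for a2, the 1-step affine chain lands on center (1/2, 0), radius 1/12


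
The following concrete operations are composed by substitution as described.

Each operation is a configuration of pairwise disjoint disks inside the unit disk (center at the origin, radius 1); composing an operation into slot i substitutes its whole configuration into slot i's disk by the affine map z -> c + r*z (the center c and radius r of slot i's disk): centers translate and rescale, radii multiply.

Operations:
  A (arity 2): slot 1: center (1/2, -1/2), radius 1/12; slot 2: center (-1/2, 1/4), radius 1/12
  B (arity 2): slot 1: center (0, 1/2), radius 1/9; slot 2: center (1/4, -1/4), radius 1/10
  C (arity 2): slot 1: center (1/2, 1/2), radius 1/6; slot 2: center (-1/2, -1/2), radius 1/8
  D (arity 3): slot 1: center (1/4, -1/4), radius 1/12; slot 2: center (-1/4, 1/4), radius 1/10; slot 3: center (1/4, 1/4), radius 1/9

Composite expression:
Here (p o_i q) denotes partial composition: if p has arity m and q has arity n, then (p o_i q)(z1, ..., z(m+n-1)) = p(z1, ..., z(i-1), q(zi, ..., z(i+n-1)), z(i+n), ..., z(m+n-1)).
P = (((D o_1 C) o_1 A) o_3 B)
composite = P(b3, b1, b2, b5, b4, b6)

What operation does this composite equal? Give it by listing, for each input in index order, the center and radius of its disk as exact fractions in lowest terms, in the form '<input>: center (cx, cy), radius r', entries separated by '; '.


Each b-disk chains the slot maps above it in D; radii multiply.
b3 passes through 3 substitutions, ending at center (43/144, -31/144), radius 1/864
b1 passes through 3 substitutions, ending at center (41/144, -59/288), radius 1/864
b2 passes through 3 substitutions, ending at center (5/24, -55/192), radius 1/864
b5 passes through 3 substitutions, ending at center (27/128, -113/384), radius 1/960
b4 passes through 1 substitution, ending at center (-1/4, 1/4), radius 1/10
b6 passes through 1 substitution, ending at center (1/4, 1/4), radius 1/9

b1: center (41/144, -59/288), radius 1/864; b2: center (5/24, -55/192), radius 1/864; b3: center (43/144, -31/144), radius 1/864; b4: center (-1/4, 1/4), radius 1/10; b5: center (27/128, -113/384), radius 1/960; b6: center (1/4, 1/4), radius 1/9


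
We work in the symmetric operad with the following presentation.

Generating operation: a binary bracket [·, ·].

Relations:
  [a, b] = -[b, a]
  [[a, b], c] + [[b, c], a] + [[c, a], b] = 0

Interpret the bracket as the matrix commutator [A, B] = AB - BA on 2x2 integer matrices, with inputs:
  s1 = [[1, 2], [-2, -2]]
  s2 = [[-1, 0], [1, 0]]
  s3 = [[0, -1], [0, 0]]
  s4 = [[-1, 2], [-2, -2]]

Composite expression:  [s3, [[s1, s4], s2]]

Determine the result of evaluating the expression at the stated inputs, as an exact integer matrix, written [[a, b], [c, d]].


[[4, 8], [0, -4]]

[s1, s4] = [[0, 4], [4, 0]]
[[s1, s4], s2] = [[4, 4], [-4, -4]]
[s3, [[s1, s4], s2]] = [[4, 8], [0, -4]]


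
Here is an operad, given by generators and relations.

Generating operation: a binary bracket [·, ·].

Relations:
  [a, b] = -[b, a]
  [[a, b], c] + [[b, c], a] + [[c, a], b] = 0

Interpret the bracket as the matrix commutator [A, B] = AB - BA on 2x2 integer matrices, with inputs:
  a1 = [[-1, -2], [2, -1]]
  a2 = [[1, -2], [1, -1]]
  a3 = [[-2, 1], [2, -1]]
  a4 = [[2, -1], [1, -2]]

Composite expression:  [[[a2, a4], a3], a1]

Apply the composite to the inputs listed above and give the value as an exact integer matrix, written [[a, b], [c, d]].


[a2, a4] = [[-1, 6], [2, 1]]
[[a2, a4], a3] = [[10, 4], [2, -10]]
[[[a2, a4], a3], a1] = [[12, -40], [-40, -12]]

[[12, -40], [-40, -12]]


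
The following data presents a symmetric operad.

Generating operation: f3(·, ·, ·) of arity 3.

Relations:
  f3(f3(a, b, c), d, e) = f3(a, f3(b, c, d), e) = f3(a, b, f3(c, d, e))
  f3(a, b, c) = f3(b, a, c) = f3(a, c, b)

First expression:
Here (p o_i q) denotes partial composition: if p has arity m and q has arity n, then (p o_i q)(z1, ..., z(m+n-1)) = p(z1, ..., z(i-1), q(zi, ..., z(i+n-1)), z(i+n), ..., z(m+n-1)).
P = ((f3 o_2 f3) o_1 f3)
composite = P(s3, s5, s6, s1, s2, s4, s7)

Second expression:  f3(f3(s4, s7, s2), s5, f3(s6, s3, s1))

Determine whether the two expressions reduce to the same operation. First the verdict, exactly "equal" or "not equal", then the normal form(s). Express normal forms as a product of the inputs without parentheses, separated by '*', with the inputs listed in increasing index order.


equal: each reduces to s1 * s2 * s3 * s4 * s5 * s6 * s7

The first expression, normalized: s1 * s2 * s3 * s4 * s5 * s6 * s7
The second expression, normalized: s1 * s2 * s3 * s4 * s5 * s6 * s7
The normal forms match — equal.


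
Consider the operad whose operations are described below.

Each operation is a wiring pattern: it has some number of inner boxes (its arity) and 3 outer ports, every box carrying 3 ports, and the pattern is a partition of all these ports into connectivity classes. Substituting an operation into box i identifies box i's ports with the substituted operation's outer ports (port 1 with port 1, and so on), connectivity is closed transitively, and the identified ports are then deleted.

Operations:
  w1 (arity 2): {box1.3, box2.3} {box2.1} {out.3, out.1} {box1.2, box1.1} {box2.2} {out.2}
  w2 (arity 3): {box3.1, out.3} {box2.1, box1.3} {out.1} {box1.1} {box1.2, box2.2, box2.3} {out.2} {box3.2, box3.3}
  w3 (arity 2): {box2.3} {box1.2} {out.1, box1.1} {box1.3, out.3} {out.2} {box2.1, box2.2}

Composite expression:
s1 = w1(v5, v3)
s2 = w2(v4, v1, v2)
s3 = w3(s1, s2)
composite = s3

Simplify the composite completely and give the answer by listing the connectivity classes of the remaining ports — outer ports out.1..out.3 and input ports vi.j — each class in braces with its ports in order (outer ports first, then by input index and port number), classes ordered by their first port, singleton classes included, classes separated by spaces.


Treat the ports identified at w3 as solder joints: merge, then drop.
w1 over (v5, v3) gives {out.1, out.3} {out.2} {v3.1} {v3.2} {v3.3, v5.3} {v5.1, v5.2}, out.j being that stage's outer ports
w2 over (v4, v1, v2) gives {out.1} {out.2} {out.3, v2.1} {v1.1, v4.3} {v1.2, v1.3, v4.2} {v2.2, v2.3} {v4.1}, out.j being that stage's outer ports
w3 over (v5, v3, v4, v1, v2) gives {out.1, out.3} {out.2} {v1.1, v4.3} {v1.2, v1.3, v4.2} {v2.1} {v2.2, v2.3} {v3.1} {v3.2} {v3.3, v5.3} {v4.1} {v5.1, v5.2}, out.j being that stage's outer ports

{out.1, out.3} {out.2} {v1.1, v4.3} {v1.2, v1.3, v4.2} {v2.1} {v2.2, v2.3} {v3.1} {v3.2} {v3.3, v5.3} {v4.1} {v5.1, v5.2}


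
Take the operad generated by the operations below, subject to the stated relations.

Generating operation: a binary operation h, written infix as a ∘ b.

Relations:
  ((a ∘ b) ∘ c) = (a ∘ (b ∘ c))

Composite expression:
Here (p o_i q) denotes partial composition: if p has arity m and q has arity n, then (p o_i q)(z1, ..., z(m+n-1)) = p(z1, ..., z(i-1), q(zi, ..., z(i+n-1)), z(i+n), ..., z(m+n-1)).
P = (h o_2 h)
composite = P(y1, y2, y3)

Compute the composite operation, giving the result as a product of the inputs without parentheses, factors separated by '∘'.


y1 ∘ y2 ∘ y3

Under associativity of h, the answer is the y's in reading order.
(y2 ∘ y3) spells out as y2 ∘ y3
(y1 ∘ (y2 ∘ y3)) spells out as y1 ∘ y2 ∘ y3


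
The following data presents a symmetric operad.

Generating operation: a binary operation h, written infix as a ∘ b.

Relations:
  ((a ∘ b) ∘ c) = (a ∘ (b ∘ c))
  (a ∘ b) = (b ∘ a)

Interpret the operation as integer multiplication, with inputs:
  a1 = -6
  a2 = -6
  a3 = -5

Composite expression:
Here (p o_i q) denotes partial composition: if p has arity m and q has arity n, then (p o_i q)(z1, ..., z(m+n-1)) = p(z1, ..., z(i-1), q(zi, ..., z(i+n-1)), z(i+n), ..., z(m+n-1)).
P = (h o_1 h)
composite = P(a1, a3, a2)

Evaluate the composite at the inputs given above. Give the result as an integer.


(a1 ∘ a3) = 30
((a1 ∘ a3) ∘ a2) = -180

-180


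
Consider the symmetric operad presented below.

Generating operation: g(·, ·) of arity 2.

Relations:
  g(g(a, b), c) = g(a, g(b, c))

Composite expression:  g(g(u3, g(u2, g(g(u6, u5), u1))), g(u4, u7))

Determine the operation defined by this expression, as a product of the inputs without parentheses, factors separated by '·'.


Under associativity of g, the answer is the u's in reading order.
g(u6, u5) unparenthesizes to u6 · u5
g(g(u6, u5), u1) unparenthesizes to u6 · u5 · u1
g(u2, g(g(u6, u5), u1)) unparenthesizes to u2 · u6 · u5 · u1
g(u3, g(u2, g(g(u6, u5), u1))) unparenthesizes to u3 · u2 · u6 · u5 · u1
g(u4, u7) unparenthesizes to u4 · u7
g(g(u3, g(u2, g(g(u6, u5), u1))), g(u4, u7)) unparenthesizes to u3 · u2 · u6 · u5 · u1 · u4 · u7

u3 · u2 · u6 · u5 · u1 · u4 · u7


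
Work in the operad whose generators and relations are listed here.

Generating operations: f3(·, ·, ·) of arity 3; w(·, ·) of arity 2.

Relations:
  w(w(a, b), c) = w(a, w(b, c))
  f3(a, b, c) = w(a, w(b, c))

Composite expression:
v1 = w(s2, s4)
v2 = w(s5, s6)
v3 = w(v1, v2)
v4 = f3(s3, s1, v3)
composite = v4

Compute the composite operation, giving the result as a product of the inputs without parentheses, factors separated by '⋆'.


s3 ⋆ s1 ⋆ s2 ⋆ s4 ⋆ s5 ⋆ s6

Key point: f3 is associative — brackets drop, the s-order remains.
w(s2, s4) spells out as s2 ⋆ s4
w(s5, s6) spells out as s5 ⋆ s6
w(w(s2, s4), w(s5, s6)) spells out as s2 ⋆ s4 ⋆ s5 ⋆ s6
f3(s3, s1, w(w(s2, s4), w(s5, s6))) spells out as s3 ⋆ s1 ⋆ s2 ⋆ s4 ⋆ s5 ⋆ s6


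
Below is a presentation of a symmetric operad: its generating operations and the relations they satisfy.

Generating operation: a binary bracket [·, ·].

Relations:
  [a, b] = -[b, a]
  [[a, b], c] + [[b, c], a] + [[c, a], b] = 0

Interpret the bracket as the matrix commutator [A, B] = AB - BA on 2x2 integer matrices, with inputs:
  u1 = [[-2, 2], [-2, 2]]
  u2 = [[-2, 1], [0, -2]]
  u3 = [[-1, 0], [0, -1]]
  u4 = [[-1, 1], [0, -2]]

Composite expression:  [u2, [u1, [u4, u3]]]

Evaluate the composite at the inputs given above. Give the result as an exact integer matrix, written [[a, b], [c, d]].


[[0, 0], [0, 0]]

[u4, u3] = [[0, 0], [0, 0]]
[u1, [u4, u3]] = [[0, 0], [0, 0]]
[u2, [u1, [u4, u3]]] = [[0, 0], [0, 0]]


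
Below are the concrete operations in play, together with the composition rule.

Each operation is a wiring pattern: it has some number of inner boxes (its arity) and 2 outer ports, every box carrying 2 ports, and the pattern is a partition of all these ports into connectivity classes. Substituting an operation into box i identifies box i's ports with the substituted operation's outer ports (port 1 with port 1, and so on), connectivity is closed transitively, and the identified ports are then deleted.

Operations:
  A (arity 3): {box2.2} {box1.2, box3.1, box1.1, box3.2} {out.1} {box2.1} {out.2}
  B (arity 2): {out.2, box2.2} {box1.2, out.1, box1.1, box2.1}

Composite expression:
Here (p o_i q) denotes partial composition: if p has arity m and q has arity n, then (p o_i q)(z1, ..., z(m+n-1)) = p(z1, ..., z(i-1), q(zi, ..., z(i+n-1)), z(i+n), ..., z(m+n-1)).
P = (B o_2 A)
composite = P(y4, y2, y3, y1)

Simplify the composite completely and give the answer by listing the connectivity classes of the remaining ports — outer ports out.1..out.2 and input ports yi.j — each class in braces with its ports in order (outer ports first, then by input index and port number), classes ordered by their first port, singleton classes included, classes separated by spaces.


{out.1, y4.1, y4.2} {out.2} {y1.1, y1.2, y2.1, y2.2} {y3.1} {y3.2}

After gluing at B, chains via deleted ports link the y-ports.
through A, on inputs (y2, y3, y1): {out.1} {out.2} {y1.1, y1.2, y2.1, y2.2} {y3.1} {y3.2} (out.j = stage outer ports)
through B, on inputs (y4, y2, y3, y1): {out.1, y4.1, y4.2} {out.2} {y1.1, y1.2, y2.1, y2.2} {y3.1} {y3.2} (out.j = stage outer ports)
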